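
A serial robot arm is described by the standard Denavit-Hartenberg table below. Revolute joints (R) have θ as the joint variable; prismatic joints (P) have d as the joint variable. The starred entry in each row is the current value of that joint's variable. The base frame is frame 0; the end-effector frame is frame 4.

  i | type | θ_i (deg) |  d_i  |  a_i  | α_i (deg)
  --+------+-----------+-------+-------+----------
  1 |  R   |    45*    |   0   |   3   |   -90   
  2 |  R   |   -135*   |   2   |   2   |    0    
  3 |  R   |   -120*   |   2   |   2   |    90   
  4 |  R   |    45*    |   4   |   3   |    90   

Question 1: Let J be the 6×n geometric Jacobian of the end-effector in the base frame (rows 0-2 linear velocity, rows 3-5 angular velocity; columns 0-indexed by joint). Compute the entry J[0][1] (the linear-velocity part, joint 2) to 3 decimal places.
-2.547

axis z_1 = (-0.7071,0.7071,0.0000); lever o_n−o_1 = (-3.3506,5.3062,-3.6020)
cross product → J_v[:, 1] = (-2.5470,-2.5470,-1.3828)
J_ω[:, 1] = z_1
entry J[0][1] = -2.5470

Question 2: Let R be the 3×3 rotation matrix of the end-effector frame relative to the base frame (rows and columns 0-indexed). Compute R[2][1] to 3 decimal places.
End-effector y-axis (col 1 of R) = (0.6830,0.6830,-0.2588)
R[2][1] = -0.2588

-0.259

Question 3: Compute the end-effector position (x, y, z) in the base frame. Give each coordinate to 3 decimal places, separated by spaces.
-1.229 7.428 -3.602

after link 1: o_1 = (2.1213, 2.1213, 0.0000)
after link 2: o_2 = (-0.2929, 2.5355, 1.4142)
after link 3: o_3 = (-2.0731, 3.5837, -0.5176)
after link 4: o_4 = (-1.2293, 7.4275, -3.6020)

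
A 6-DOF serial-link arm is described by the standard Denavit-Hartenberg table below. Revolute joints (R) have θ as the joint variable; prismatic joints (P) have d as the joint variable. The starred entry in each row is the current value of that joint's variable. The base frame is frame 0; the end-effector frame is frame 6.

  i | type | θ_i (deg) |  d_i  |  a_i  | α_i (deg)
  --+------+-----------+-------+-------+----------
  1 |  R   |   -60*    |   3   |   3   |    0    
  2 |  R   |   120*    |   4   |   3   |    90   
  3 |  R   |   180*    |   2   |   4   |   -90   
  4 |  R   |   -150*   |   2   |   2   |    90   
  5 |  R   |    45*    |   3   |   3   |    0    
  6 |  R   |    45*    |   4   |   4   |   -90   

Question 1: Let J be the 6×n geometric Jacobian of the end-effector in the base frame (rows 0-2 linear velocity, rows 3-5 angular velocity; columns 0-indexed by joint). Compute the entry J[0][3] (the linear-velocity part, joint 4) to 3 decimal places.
axis z_3 = (0.0000,-0.0000,-1.0000); lever o_n−o_3 = (0.0692,8.1228,-8.1213)
cross product → J_v[:, 3] = (8.1228,-0.0692,0.0000)
J_ω[:, 3] = z_3
entry J[0][3] = 8.1228

8.123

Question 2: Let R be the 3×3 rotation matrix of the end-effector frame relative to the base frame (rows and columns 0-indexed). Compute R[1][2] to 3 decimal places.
-0.500

End-effector z-axis (col 2 of R) = (-0.8660,-0.5000,-0.0000)
R[1][2] = -0.5000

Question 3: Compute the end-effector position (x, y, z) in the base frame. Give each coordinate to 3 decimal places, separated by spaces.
after link 1: o_1 = (1.5000, -2.5981, 3.0000)
after link 2: o_2 = (3.0000, -0.0000, 7.0000)
after link 3: o_3 = (2.7321, -4.4641, 7.0000)
after link 4: o_4 = (4.4641, -3.4641, 5.0000)
after link 5: o_5 = (4.8012, 0.1946, 2.8787)
after link 6: o_6 = (2.8012, 3.6587, -1.1213)

2.801 3.659 -1.121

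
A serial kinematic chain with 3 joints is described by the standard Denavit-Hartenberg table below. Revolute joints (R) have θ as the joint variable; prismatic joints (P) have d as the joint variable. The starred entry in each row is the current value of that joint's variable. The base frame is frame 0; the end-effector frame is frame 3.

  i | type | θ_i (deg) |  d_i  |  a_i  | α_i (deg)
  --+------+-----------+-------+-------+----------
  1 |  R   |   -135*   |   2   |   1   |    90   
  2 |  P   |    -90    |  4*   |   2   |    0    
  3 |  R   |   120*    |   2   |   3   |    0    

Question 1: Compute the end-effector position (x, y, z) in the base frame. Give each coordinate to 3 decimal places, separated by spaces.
-6.787 1.698 1.500

after link 1: o_1 = (-0.7071, -0.7071, 2.0000)
after link 2: o_2 = (-3.5355, 2.1213, 0.0000)
after link 3: o_3 = (-6.7869, 1.6984, 1.5000)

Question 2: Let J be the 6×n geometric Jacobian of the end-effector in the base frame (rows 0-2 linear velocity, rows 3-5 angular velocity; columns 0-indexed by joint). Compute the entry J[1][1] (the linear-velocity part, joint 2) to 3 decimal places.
0.707

prismatic axis z_1 = (-0.7071,0.7071,0.0000)
J_v[:, 1] = z_1; J_ω[:, 1] = (0,0,0)
entry J[1][1] = 0.7071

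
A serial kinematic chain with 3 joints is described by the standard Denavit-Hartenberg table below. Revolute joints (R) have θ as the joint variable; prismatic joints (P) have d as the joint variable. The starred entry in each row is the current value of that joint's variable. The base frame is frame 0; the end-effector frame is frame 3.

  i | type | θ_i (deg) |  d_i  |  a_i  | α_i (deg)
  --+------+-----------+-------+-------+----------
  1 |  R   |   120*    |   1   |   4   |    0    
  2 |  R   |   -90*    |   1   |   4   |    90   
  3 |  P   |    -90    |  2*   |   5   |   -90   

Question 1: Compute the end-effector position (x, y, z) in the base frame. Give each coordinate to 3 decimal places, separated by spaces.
2.464 3.732 -3.000

after link 1: o_1 = (-2.0000, 3.4641, 1.0000)
after link 2: o_2 = (1.4641, 5.4641, 2.0000)
after link 3: o_3 = (2.4641, 3.7321, -3.0000)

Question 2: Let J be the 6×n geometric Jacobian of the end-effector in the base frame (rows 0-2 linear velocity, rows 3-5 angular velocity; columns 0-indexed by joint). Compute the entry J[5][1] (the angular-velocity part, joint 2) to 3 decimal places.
axis z_1 = (0.0000,0.0000,1.0000); lever o_n−o_1 = (4.4641,0.2679,-4.0000)
cross product → J_v[:, 1] = (-0.2679,4.4641,0.0000)
J_ω[:, 1] = z_1
entry J[5][1] = 1.0000

1.000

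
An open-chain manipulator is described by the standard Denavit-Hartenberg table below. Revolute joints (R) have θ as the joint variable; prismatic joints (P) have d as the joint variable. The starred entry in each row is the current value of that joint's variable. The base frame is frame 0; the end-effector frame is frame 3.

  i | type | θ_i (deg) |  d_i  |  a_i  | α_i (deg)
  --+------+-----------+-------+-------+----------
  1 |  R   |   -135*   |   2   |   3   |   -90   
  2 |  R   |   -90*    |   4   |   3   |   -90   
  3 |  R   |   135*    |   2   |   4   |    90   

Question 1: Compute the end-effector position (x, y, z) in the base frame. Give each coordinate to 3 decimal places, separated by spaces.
-2.707 -4.364 2.172

after link 1: o_1 = (-2.1213, -2.1213, 2.0000)
after link 2: o_2 = (0.7071, -4.9497, 5.0000)
after link 3: o_3 = (-2.7071, -4.3640, 2.1716)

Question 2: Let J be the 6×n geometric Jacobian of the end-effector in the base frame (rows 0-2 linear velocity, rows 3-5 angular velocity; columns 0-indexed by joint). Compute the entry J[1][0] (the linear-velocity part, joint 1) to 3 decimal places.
axis z_0 = ẑ; lever o_n−o_0 = (-2.7071,-4.3640,2.1716)
cross product → J_v[:, 0] = (4.3640,-2.7071,0.0000)
J_ω[:, 0] = z_0
entry J[1][0] = -2.7071

-2.707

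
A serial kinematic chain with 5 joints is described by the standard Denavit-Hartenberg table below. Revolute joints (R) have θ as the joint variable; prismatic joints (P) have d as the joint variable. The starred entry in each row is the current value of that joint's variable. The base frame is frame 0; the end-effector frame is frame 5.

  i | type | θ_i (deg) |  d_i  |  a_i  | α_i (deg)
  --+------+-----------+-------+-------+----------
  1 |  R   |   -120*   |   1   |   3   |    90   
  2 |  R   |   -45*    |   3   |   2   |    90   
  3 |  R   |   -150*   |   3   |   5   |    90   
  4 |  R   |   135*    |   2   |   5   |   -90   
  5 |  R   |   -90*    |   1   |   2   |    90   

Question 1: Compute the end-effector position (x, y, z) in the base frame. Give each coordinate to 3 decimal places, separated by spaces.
after link 1: o_1 = (-1.5000, -2.5981, 1.0000)
after link 2: o_2 = (-4.8052, -2.3228, -0.4142)
after link 3: o_3 = (-0.0485, 0.9159, 0.5263)
after link 4: o_4 = (-2.5584, 3.5683, -3.4316)
after link 5: o_5 = (-4.4776, 4.4155, -2.6575)

-4.478 4.415 -2.658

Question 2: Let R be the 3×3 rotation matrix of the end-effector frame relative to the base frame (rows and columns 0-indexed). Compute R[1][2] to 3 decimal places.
-0.235

End-effector z-axis (col 2 of R) = (0.2727,-0.2348,0.9330)
R[1][2] = -0.2348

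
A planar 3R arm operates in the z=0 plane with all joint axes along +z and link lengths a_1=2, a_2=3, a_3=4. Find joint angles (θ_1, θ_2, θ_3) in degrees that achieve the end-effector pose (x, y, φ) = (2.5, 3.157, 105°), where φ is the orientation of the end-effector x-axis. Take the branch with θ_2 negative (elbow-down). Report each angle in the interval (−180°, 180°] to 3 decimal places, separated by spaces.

wrist centre = target − a_3·(cos φ, sin φ) = (3.5353, -0.7067)
cos θ_2 = (12.9976−2²−3²)/(2·2·3) = -0.0002; θ_2 = -90.0114° (elbow-down)
β = atan2(-0.7067,3.5353) = -11.3044°; ψ = atan2(-3.0000,1.9994) = -56.3178°
θ_1 = β − ψ = 45.0134°
θ_3 = φ − θ_1 − θ_2 = 149.9980° (wrapped to (-180°,180°])

45.013 -90.011 149.998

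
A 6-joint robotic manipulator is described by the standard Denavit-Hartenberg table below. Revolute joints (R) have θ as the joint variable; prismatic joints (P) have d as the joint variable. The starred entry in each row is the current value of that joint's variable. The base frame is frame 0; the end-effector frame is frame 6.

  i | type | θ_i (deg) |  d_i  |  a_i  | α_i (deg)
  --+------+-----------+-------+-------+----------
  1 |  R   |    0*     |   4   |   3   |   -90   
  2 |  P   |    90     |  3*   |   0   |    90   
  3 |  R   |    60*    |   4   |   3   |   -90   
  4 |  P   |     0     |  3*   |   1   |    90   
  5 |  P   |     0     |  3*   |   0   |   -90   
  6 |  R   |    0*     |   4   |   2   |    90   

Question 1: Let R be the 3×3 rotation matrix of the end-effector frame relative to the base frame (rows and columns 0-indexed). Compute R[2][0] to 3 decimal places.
-0.500

End-effector x-axis (col 0 of R) = (-0.0000,0.8660,-0.5000)
R[2][0] = -0.5000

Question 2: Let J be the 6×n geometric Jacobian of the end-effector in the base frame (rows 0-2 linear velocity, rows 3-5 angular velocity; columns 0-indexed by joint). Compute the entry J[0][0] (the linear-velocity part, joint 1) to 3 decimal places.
-11.696

axis z_0 = ẑ; lever o_n−o_0 = (10.0000,11.6962,7.0622)
cross product → J_v[:, 0] = (-11.6962,10.0000,0.0000)
J_ω[:, 0] = z_0
entry J[0][0] = -11.6962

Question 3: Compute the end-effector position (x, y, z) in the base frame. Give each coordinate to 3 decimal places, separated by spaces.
after link 1: o_1 = (3.0000, 0.0000, 4.0000)
after link 2: o_2 = (3.0000, 3.0000, 4.0000)
after link 3: o_3 = (7.0000, 5.5981, 2.5000)
after link 4: o_4 = (7.0000, 7.9641, 4.5981)
after link 5: o_5 = (10.0000, 7.9641, 4.5981)
after link 6: o_6 = (10.0000, 11.6962, 7.0622)

10.000 11.696 7.062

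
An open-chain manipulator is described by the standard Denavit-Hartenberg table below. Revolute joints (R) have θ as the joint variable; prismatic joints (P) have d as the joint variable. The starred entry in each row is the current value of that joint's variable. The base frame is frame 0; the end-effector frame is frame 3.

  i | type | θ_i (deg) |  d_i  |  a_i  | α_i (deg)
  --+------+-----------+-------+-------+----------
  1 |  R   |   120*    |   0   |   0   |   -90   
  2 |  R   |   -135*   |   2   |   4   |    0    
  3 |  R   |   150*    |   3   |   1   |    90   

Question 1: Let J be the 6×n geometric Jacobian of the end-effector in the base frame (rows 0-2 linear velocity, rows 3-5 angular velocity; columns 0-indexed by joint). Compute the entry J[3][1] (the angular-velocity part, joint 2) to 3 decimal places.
-0.866

axis z_1 = (-0.8660,-0.5000,0.0000); lever o_n−o_1 = (-3.3989,-4.1130,2.5696)
cross product → J_v[:, 1] = (-1.2848,2.2253,1.8625)
J_ω[:, 1] = z_1
entry J[3][1] = -0.8660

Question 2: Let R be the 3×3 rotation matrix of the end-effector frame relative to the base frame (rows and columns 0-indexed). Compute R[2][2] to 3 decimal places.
0.966

End-effector z-axis (col 2 of R) = (-0.1294,0.2241,0.9659)
R[2][2] = 0.9659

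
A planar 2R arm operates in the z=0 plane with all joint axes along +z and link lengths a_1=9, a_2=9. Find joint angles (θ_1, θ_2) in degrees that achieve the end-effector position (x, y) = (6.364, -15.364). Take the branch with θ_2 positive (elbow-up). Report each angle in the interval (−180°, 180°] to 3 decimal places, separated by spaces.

cos θ_2 = (276.5530−9²−9²)/(2·9·9) = 0.7071; θ_2 = 44.9992° (elbow-up)
β = atan2(-15.3640,6.3640) = -67.4999°; ψ = atan2(6.3639,15.3641) = 22.4996°
θ_1 = β − ψ = -89.9995°

-90.000 44.999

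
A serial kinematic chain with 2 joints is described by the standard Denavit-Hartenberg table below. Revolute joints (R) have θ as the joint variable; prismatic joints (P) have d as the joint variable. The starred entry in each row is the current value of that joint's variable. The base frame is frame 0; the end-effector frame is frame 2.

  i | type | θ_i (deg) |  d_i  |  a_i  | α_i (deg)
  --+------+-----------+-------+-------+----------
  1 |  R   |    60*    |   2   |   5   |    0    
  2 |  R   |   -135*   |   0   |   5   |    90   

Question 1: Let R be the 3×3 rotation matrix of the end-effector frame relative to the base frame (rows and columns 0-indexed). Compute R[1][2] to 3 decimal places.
-0.259

End-effector z-axis (col 2 of R) = (-0.9659,-0.2588,0.0000)
R[1][2] = -0.2588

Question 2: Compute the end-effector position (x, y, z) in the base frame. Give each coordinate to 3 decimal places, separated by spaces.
3.794 -0.500 2.000

after link 1: o_1 = (2.5000, 4.3301, 2.0000)
after link 2: o_2 = (3.7941, -0.4995, 2.0000)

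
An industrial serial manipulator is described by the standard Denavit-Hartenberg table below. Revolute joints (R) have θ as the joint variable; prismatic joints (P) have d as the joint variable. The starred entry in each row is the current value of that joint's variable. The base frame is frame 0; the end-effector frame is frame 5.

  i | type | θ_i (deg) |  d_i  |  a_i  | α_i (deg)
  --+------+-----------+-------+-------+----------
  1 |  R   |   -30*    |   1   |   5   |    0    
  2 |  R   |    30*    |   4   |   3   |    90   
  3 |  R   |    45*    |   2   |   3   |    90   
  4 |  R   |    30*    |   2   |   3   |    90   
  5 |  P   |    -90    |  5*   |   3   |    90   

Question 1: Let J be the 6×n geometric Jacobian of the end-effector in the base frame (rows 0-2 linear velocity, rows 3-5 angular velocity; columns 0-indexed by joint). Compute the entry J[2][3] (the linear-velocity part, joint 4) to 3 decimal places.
axis z_3 = (0.7071,-0.0000,-0.7071); lever o_n−o_3 = (2.8978,2.8301,4.3120)
cross product → J_v[:, 3] = (2.0012,-5.0981,2.0012)
J_ω[:, 3] = z_3
entry J[2][3] = 2.0012

2.001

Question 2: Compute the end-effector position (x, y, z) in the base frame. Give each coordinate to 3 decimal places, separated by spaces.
12.349 -1.670 11.433

after link 1: o_1 = (4.3301, -2.5000, 1.0000)
after link 2: o_2 = (7.3301, -2.5000, 5.0000)
after link 3: o_3 = (9.4514, -4.5000, 7.1213)
after link 4: o_4 = (12.7028, -6.0000, 7.5442)
after link 5: o_5 = (12.3492, -1.6699, 11.4333)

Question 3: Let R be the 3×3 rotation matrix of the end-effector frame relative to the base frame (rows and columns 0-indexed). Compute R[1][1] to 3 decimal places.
End-effector y-axis (col 1 of R) = (0.3536,0.8660,0.3536)
R[1][1] = 0.8660

0.866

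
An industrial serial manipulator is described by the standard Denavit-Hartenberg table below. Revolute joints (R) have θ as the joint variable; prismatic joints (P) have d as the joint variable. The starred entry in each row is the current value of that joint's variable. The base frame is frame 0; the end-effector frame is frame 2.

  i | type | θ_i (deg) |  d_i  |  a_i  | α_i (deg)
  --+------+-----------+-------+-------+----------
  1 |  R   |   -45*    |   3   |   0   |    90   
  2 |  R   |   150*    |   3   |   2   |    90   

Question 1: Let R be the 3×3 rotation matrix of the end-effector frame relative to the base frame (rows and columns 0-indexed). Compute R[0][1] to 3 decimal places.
-0.707

End-effector y-axis (col 1 of R) = (-0.7071,-0.7071,0.0000)
R[0][1] = -0.7071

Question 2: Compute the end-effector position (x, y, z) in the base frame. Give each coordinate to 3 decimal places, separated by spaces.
after link 1: o_1 = (0.0000, 0.0000, 3.0000)
after link 2: o_2 = (-3.3461, -0.8966, 4.0000)

-3.346 -0.897 4.000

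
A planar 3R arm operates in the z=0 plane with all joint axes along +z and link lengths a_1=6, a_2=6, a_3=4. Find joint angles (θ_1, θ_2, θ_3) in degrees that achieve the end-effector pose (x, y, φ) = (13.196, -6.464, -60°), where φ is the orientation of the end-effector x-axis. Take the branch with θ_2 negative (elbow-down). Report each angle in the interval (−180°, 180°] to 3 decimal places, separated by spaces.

wrist centre = target − a_3·(cos φ, sin φ) = (11.1960, -2.9999)
cos θ_2 = (134.3498−6²−6²)/(2·6·6) = 0.8660; θ_2 = -30.0064° (elbow-down)
β = atan2(-2.9999,11.1960) = -14.9997°; ψ = atan2(-3.0006,11.1958) = -15.0032°
θ_1 = β − ψ = 0.0035°
θ_3 = φ − θ_1 − θ_2 = -29.9971° (wrapped to (-180°,180°])

0.003 -30.006 -29.997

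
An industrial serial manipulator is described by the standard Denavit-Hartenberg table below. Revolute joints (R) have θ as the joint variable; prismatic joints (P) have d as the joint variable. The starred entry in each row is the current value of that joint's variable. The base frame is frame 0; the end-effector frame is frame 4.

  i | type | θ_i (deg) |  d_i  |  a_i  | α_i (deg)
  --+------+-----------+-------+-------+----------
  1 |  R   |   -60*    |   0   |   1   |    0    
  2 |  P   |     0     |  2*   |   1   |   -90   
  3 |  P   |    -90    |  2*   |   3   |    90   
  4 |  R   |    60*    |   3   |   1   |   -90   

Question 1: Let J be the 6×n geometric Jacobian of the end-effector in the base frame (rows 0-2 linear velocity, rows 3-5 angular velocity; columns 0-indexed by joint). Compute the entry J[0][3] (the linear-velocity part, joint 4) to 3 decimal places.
0.433

axis z_3 = (-0.5000,0.8660,0.0000); lever o_n−o_3 = (-0.7500,3.0311,0.5000)
cross product → J_v[:, 3] = (0.4330,0.2500,-0.8660)
J_ω[:, 3] = z_3
entry J[0][3] = 0.4330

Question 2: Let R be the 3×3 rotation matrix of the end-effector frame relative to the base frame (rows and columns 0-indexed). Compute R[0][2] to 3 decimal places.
End-effector z-axis (col 2 of R) = (0.4330,0.2500,-0.8660)
R[0][2] = 0.4330

0.433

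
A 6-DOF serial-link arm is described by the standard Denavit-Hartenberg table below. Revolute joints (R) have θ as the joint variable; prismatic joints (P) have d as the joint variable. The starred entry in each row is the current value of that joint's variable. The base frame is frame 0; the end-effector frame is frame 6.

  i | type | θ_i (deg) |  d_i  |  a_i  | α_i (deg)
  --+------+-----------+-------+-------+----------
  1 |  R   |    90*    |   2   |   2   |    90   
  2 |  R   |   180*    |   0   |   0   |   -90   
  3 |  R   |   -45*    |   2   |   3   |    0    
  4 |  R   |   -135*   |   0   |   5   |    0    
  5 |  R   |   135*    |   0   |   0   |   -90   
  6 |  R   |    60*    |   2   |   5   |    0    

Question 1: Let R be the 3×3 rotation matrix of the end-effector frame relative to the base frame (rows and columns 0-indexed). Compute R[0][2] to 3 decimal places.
-0.707

End-effector z-axis (col 2 of R) = (-0.7071,-0.7071,-0.0000)
R[0][2] = -0.7071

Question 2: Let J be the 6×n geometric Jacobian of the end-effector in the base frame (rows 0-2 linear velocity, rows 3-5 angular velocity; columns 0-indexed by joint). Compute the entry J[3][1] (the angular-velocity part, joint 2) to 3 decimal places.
axis z_1 = (1.0000,-0.0000,0.0000); lever o_n−o_1 = (2.4749,-0.3033,2.3301)
cross product → J_v[:, 1] = (-0.0000,-2.3301,-0.3033)
J_ω[:, 1] = z_1
entry J[3][1] = 1.0000

1.000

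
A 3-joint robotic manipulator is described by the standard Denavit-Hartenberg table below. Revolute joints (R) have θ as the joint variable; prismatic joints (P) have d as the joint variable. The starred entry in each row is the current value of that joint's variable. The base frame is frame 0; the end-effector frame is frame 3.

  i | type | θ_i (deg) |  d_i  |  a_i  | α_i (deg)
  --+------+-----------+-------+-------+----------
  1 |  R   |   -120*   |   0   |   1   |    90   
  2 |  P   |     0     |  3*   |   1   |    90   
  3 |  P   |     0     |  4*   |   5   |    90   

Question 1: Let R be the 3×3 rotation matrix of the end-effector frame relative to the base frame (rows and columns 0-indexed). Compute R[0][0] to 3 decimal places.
End-effector x-axis (col 0 of R) = (-0.5000,-0.8660,0.0000)
R[0][0] = -0.5000

-0.500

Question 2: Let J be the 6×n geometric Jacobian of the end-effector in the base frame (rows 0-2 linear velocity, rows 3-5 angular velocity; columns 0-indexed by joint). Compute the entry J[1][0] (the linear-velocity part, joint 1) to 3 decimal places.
axis z_0 = ẑ; lever o_n−o_0 = (-6.0981,-4.5622,-4.0000)
cross product → J_v[:, 0] = (4.5622,-6.0981,0.0000)
J_ω[:, 0] = z_0
entry J[1][0] = -6.0981

-6.098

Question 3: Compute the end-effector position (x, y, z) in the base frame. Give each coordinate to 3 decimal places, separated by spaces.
after link 1: o_1 = (-0.5000, -0.8660, 0.0000)
after link 2: o_2 = (-3.5981, -0.2321, 0.0000)
after link 3: o_3 = (-6.0981, -4.5622, -4.0000)

-6.098 -4.562 -4.000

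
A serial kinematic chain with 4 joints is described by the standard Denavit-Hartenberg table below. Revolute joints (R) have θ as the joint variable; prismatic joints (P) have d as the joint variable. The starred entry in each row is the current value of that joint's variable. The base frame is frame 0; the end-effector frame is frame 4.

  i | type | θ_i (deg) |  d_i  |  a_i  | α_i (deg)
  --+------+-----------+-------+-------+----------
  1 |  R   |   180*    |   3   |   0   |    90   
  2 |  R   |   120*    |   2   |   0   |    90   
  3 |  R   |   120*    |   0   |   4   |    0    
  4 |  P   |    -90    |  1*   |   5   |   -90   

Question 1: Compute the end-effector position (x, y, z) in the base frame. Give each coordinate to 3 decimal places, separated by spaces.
0.299 7.964 5.518

after link 1: o_1 = (0.0000, 0.0000, 3.0000)
after link 2: o_2 = (0.0000, 2.0000, 3.0000)
after link 3: o_3 = (-1.0000, 5.4641, 1.2679)
after link 4: o_4 = (0.2990, 7.9641, 5.5179)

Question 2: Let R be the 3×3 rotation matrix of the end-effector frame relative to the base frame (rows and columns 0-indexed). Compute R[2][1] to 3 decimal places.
End-effector y-axis (col 1 of R) = (0.8660,-0.0000,-0.5000)
R[2][1] = -0.5000

-0.500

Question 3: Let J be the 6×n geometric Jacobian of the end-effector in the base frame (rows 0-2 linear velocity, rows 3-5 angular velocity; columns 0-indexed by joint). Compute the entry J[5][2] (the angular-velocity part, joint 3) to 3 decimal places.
0.500

axis z_2 = (-0.8660,0.0000,0.5000); lever o_n−o_2 = (0.2990,5.9641,2.5179)
cross product → J_v[:, 2] = (-2.9821,2.3301,-5.1651)
J_ω[:, 2] = z_2
entry J[5][2] = 0.5000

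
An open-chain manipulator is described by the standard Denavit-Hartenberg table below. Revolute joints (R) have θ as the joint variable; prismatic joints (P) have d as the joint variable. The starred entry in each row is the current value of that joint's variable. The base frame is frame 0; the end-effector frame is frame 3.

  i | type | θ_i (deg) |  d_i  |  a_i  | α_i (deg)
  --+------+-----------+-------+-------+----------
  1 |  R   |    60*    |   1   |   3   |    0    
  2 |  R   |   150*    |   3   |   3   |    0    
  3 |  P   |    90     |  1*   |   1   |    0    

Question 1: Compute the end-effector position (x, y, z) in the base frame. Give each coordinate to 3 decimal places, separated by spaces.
-0.598 0.232 5.000

after link 1: o_1 = (1.5000, 2.5981, 1.0000)
after link 2: o_2 = (-1.0981, 1.0981, 4.0000)
after link 3: o_3 = (-0.5981, 0.2321, 5.0000)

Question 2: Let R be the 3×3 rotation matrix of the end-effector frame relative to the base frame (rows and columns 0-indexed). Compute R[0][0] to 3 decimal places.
0.500

End-effector x-axis (col 0 of R) = (0.5000,-0.8660,0.0000)
R[0][0] = 0.5000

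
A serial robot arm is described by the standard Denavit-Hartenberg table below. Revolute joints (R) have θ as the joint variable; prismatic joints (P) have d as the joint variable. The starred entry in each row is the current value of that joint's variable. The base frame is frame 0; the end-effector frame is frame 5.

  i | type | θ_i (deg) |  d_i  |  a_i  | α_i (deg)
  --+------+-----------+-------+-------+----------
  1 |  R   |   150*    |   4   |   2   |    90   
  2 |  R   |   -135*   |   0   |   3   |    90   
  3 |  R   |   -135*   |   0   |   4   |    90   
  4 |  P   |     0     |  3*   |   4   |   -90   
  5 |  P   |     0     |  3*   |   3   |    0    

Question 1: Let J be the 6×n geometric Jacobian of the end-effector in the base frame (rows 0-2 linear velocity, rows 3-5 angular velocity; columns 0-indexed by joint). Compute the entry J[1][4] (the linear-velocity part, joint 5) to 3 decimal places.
prismatic axis z_4 = (0.6124,-0.3536,0.7071)
J_v[:, 4] = z_4; J_ω[:, 4] = (0,0,0)
entry J[1][4] = -0.3536

-0.354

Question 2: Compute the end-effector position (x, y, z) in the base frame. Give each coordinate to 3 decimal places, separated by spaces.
-6.948 -2.520 11.000

after link 1: o_1 = (-1.7321, 1.0000, 4.0000)
after link 2: o_2 = (0.1051, -0.0607, 1.8787)
after link 3: o_3 = (-3.0412, -1.5101, 3.8787)
after link 4: o_4 = (-6.4258, -0.3725, 7.3787)
after link 5: o_5 = (-6.9484, -2.5203, 11.0000)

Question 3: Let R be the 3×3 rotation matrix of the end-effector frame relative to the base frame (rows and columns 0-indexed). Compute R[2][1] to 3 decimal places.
-0.500

End-effector y-axis (col 1 of R) = (0.0795,-0.8624,-0.5000)
R[2][1] = -0.5000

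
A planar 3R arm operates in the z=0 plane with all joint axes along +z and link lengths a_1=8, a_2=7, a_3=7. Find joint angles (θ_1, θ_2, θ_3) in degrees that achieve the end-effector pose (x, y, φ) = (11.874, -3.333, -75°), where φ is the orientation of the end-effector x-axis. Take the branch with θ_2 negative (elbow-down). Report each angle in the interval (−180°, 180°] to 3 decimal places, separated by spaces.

wrist centre = target − a_3·(cos φ, sin φ) = (10.0623, 3.4285)
cos θ_2 = (113.0037−8²−7²)/(2·8·7) = 0.0000; θ_2 = -89.9981° (elbow-down)
β = atan2(3.4285,10.0623) = 18.8153°; ψ = atan2(-7.0000,8.0002) = -41.1851°
θ_1 = β − ψ = 60.0004°
θ_3 = φ − θ_1 − θ_2 = -45.0023° (wrapped to (-180°,180°])

60.000 -89.998 -45.002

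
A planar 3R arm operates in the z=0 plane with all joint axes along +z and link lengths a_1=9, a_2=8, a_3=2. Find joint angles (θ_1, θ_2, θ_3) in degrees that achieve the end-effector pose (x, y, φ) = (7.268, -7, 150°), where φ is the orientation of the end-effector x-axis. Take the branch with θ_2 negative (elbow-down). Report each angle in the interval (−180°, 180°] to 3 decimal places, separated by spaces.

wrist centre = target − a_3·(cos φ, sin φ) = (9.0001, -8.0000)
cos θ_2 = (145.0009−9²−8²)/(2·9·8) = 0.0000; θ_2 = -89.9996° (elbow-down)
β = atan2(-8.0000,9.0001) = -41.6334°; ψ = atan2(-8.0000,9.0001) = -41.6334°
θ_1 = β − ψ = -0.0000°
θ_3 = φ − θ_1 − θ_2 = -120.0004° (wrapped to (-180°,180°])

-0.000 -90.000 -120.000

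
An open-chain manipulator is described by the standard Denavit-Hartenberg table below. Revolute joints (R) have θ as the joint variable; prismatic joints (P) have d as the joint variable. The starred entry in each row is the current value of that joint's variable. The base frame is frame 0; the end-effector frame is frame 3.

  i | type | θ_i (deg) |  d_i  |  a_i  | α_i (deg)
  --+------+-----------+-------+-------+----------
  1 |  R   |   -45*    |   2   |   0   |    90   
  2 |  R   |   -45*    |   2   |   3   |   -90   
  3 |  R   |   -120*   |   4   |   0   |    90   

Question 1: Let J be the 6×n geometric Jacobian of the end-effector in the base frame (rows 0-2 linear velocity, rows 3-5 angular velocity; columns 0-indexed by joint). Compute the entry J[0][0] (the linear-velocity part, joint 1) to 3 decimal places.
axis z_0 = ẑ; lever o_n−o_0 = (2.0858,-4.9142,2.7071)
cross product → J_v[:, 0] = (4.9142,2.0858,-0.0000)
J_ω[:, 0] = z_0
entry J[0][0] = 4.9142

4.914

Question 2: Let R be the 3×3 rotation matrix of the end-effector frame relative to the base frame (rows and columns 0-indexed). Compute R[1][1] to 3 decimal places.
-0.500

End-effector y-axis (col 1 of R) = (0.5000,-0.5000,0.7071)
R[1][1] = -0.5000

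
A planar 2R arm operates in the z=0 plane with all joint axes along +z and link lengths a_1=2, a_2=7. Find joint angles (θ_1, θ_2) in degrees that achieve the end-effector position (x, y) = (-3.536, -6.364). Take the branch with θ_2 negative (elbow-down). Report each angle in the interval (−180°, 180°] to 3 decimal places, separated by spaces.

cos θ_2 = (53.0038−2²−7²)/(2·2·7) = 0.0001; θ_2 = -89.9922° (elbow-down)
β = atan2(-6.3640,-3.5360) = -119.0577°; ψ = atan2(-7.0000,2.0009) = -74.0474°
θ_1 = β − ψ = -45.0102°

-45.010 -89.992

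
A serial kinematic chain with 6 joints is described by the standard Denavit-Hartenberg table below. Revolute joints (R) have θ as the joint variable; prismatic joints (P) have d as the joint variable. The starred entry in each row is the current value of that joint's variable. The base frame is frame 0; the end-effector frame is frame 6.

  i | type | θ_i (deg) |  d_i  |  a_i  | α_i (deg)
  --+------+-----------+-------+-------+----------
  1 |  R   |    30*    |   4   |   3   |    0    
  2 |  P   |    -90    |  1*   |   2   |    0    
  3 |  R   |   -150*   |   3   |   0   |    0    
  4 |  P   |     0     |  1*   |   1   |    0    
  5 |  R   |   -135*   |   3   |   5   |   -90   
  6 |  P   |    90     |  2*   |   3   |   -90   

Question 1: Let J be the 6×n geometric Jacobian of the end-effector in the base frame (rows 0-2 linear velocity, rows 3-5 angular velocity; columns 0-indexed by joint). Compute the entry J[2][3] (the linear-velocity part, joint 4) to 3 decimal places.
1.000

prismatic axis z_3 = (0.0000,0.0000,1.0000)
J_v[:, 3] = z_3; J_ω[:, 3] = (0,0,0)
entry J[2][3] = 1.0000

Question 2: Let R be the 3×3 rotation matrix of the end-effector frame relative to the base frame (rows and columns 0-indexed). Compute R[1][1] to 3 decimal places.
End-effector y-axis (col 1 of R) = (0.2588,-0.9659,-0.0000)
R[1][1] = -0.9659

-0.966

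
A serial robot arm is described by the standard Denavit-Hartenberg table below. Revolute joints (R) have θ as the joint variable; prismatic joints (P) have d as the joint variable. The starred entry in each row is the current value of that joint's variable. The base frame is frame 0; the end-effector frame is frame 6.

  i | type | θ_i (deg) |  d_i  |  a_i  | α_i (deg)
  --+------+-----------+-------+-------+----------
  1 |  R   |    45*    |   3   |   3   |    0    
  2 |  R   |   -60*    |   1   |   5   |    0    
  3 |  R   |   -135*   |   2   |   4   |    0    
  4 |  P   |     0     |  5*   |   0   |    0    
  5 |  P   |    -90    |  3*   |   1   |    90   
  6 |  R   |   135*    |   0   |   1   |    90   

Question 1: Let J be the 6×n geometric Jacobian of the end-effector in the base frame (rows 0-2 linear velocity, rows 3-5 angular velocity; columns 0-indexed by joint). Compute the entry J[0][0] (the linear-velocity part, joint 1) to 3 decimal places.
axis z_0 = ẑ; lever o_n−o_0 = (3.3404,-0.9191,14.7071)
cross product → J_v[:, 0] = (0.9191,3.3404,-0.0000)
J_ω[:, 0] = z_0
entry J[0][0] = 0.9191

0.919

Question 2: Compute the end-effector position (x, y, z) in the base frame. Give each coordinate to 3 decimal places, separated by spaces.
3.340 -0.919 14.707

after link 1: o_1 = (2.1213, 2.1213, 3.0000)
after link 2: o_2 = (6.9509, 0.8272, 4.0000)
after link 3: o_3 = (3.4868, -1.1728, 6.0000)
after link 4: o_4 = (3.4868, -1.1728, 11.0000)
after link 5: o_5 = (2.9868, -0.3067, 14.0000)
after link 6: o_6 = (3.3404, -0.9191, 14.7071)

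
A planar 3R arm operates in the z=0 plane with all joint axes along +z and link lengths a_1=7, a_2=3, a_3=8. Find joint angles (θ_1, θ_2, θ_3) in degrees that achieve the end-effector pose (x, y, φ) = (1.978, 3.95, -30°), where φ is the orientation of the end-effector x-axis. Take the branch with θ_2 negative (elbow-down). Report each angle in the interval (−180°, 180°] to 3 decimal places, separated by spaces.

134.997 -44.984 -120.014

wrist centre = target − a_3·(cos φ, sin φ) = (-4.9502, 7.9500)
cos θ_2 = (87.7070−7²−3²)/(2·7·3) = 0.7073; θ_2 = -44.9835° (elbow-down)
β = atan2(7.9500,-4.9502) = 121.9092°; ψ = atan2(-2.1207,9.1219) = -13.0879°
θ_1 = β − ψ = 134.9971°
θ_3 = φ − θ_1 − θ_2 = -120.0135° (wrapped to (-180°,180°])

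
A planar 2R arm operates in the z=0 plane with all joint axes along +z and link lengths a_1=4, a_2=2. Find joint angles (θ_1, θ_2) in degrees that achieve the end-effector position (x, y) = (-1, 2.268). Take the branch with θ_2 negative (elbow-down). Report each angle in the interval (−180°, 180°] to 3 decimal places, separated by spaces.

cos θ_2 = (6.1438−4²−2²)/(2·4·2) = -0.8660; θ_2 = -149.9983° (elbow-down)
β = atan2(2.2680,-1.0000) = 113.7935°; ψ = atan2(-1.0000,2.2680) = -23.7948°
θ_1 = β − ψ = 137.5883°

137.588 -149.998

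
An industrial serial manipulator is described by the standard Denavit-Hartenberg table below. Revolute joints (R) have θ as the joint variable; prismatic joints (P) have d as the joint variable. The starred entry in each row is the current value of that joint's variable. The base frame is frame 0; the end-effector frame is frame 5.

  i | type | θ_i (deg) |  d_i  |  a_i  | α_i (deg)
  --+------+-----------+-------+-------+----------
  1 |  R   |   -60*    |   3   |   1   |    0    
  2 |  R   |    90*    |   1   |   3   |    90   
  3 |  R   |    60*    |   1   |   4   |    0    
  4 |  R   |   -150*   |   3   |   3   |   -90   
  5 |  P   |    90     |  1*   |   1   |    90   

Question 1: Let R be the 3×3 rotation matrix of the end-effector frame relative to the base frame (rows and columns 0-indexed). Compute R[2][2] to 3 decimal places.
End-effector z-axis (col 2 of R) = (-0.0000,-0.0000,-1.0000)
R[2][2] = -1.0000

-1.000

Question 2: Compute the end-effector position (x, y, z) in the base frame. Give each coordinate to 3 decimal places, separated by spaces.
after link 1: o_1 = (0.5000, -0.8660, 3.0000)
after link 2: o_2 = (3.0981, 0.6340, 4.0000)
after link 3: o_3 = (5.3301, 0.7679, 7.4641)
after link 4: o_4 = (6.8301, -1.8301, 4.4641)
after link 5: o_5 = (7.1962, -0.4641, 4.4641)

7.196 -0.464 4.464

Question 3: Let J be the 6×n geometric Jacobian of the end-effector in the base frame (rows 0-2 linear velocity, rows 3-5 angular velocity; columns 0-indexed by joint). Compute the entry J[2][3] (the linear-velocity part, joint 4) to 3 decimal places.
1.000

axis z_3 = (0.5000,-0.8660,0.0000); lever o_n−o_3 = (1.8660,-1.2321,-3.0000)
cross product → J_v[:, 3] = (2.5981,1.5000,1.0000)
J_ω[:, 3] = z_3
entry J[2][3] = 1.0000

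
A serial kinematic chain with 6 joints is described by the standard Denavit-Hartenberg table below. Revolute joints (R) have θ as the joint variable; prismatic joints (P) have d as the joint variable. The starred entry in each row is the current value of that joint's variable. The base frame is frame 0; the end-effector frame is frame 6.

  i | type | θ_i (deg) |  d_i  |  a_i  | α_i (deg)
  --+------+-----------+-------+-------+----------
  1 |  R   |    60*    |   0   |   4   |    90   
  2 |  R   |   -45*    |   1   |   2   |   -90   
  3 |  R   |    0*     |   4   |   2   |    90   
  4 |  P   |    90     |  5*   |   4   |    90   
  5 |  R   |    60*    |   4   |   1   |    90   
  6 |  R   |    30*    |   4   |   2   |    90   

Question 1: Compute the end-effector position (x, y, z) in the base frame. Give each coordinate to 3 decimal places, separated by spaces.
after link 1: o_1 = (2.0000, 3.4641, 0.0000)
after link 2: o_2 = (3.5731, 4.1888, -1.4142)
after link 3: o_3 = (5.6945, 7.8631, 0.0000)
after link 4: o_4 = (11.4388, 7.8126, 2.8284)
after link 5: o_5 = (13.7798, 10.1352, 0.3536)
after link 6: o_6 = (15.2313, 13.6493, 2.7083)

15.231 13.649 2.708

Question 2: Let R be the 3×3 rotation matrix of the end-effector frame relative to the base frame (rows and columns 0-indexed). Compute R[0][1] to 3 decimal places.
End-effector y-axis (col 1 of R) = (-0.1268,0.7803,0.6124)
R[0][1] = -0.1268

-0.127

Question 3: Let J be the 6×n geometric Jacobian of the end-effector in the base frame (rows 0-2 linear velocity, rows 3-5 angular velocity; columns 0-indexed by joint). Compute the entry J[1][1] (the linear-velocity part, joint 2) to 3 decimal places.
-2.345

axis z_1 = (0.8660,-0.5000,0.0000); lever o_n−o_1 = (13.2313,10.1852,2.7083)
cross product → J_v[:, 1] = (-1.3542,-2.3455,15.4362)
J_ω[:, 1] = z_1
entry J[1][1] = -2.3455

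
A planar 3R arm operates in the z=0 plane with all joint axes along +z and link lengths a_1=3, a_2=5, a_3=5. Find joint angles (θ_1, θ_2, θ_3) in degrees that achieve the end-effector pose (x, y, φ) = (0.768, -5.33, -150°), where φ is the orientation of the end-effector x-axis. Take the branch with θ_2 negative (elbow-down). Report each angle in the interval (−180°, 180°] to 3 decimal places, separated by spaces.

30.002 -90.000 -90.001

wrist centre = target − a_3·(cos φ, sin φ) = (5.0981, -2.8300)
cos θ_2 = (33.9998−3²−5²)/(2·3·5) = -0.0000; θ_2 = -90.0004° (elbow-down)
β = atan2(-2.8300,5.0981) = -29.0349°; ψ = atan2(-5.0000,3.0000) = -59.0365°
θ_1 = β − ψ = 30.0016°
θ_3 = φ − θ_1 − θ_2 = -90.0012° (wrapped to (-180°,180°])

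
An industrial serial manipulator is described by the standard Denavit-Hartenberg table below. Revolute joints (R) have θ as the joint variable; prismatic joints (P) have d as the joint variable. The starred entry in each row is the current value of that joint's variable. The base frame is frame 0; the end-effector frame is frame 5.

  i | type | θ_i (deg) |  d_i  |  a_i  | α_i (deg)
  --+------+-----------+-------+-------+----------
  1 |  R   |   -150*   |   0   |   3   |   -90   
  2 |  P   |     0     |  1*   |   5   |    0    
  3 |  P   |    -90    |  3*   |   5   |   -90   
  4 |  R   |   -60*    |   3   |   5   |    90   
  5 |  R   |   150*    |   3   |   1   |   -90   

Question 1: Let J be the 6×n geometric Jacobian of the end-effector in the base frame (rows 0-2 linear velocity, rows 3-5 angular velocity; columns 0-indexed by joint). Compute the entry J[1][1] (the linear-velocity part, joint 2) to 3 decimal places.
prismatic axis z_1 = (0.5000,-0.8660,0.0000)
J_v[:, 1] = z_1; J_ω[:, 1] = (0,0,0)
entry J[1][1] = -0.8660

-0.866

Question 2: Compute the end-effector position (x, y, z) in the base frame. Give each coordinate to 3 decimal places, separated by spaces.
-5.419 -13.614 4.469

after link 1: o_1 = (-2.5981, -1.5000, 0.0000)
after link 2: o_2 = (-6.4282, -4.8660, 0.0000)
after link 3: o_3 = (-4.9282, -7.4641, 5.0000)
after link 4: o_4 = (-5.3612, -12.7141, 7.5000)
after link 5: o_5 = (-5.4192, -13.6136, 4.4689)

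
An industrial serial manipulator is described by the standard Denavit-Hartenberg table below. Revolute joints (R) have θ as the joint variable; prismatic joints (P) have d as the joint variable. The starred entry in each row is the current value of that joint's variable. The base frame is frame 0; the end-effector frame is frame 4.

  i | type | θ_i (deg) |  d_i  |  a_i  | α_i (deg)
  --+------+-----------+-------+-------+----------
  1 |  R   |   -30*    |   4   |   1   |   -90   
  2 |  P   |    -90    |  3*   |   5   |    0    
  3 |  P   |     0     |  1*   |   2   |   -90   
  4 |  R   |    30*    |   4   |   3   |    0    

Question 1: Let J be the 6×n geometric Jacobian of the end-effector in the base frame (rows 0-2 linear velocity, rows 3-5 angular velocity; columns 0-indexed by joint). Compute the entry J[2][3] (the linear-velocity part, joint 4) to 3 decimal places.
-1.500

axis z_3 = (0.8660,-0.5000,-0.0000); lever o_n−o_3 = (2.7141,-3.2990,2.5981)
cross product → J_v[:, 3] = (-1.2990,-2.2500,-1.5000)
J_ω[:, 3] = z_3
entry J[2][3] = -1.5000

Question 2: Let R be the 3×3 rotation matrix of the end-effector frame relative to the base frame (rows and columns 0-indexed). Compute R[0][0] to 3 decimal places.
-0.250

End-effector x-axis (col 0 of R) = (-0.2500,-0.4330,0.8660)
R[0][0] = -0.2500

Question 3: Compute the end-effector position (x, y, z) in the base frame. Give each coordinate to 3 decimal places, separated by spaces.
5.580 -0.335 13.598

after link 1: o_1 = (0.8660, -0.5000, 4.0000)
after link 2: o_2 = (2.3660, 2.0981, 9.0000)
after link 3: o_3 = (2.8660, 2.9641, 11.0000)
after link 4: o_4 = (5.5801, -0.3349, 13.5981)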